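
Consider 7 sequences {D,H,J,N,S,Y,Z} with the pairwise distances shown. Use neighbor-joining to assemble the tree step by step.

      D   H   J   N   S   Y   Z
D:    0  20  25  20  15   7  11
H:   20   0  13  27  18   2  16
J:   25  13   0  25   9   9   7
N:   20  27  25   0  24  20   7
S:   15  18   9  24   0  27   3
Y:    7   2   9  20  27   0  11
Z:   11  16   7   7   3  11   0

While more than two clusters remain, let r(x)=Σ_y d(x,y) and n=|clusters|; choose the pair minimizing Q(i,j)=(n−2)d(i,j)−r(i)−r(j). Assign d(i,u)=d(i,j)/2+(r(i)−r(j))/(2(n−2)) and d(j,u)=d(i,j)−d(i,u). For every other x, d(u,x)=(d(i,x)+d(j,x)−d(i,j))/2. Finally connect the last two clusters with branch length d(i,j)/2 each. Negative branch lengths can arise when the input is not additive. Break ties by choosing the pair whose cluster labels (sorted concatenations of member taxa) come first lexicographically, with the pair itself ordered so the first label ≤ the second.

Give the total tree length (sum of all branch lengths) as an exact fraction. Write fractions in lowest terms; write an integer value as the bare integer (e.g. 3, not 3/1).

335/8

iteration 1: select H,Y (d=2, Q=-162); attach at lengths (3, -1); label the merged cluster HY
  updated: d(D,HY)=25/2, d(HY,J)=10, d(HY,N)=45/2, d(HY,S)=43/2, d(HY,Z)=25/2
iteration 2: select HY,J (d=10, Q=-115); attach at lengths (43/8, 37/8); label the merged cluster HJY
  updated: d(D,HJY)=55/4, d(HJY,N)=75/4, d(HJY,S)=41/4, d(HJY,Z)=19/4
iteration 3: select N,Z (d=7, Q=-149/2); attach at lengths (65/6, -23/6); label the merged cluster NZ
  updated: d(D,NZ)=12, d(HJY,NZ)=33/4, d(NZ,S)=10
iteration 4: select D,NZ (d=12, Q=-47); attach at lengths (69/8, 27/8); label the merged cluster DNZ
  updated: d(DNZ,HJY)=5, d(DNZ,S)=13/2
iteration 5: select DNZ,HJY (d=5, Q=-87/4); attach at lengths (5/8, 35/8); label the merged cluster DHJNYZ
  updated: d(DHJNYZ,S)=47/8
iteration 6: select DHJNYZ,S (d=47/8); attach at lengths (47/16, 47/16); label the merged cluster DHJNSYZ
final tree: (((D:69/8,(N:65/6,Z:-23/6):27/8):5/8,((H:3,Y:-1):43/8,J:37/8):35/8):47/16,S:47/16)
total length: 335/8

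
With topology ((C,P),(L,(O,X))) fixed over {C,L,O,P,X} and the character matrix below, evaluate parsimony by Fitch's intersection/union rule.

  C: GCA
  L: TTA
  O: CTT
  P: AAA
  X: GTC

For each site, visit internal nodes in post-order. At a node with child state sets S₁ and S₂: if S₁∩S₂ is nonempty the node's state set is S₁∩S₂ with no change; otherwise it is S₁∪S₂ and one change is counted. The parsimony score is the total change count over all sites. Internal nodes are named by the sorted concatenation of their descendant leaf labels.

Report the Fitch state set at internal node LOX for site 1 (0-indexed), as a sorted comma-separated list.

T

[col 0] CP: children C:{G}, P:{A} ∪→ {A,G}; cost 1
[col 0] OX: children O:{C}, X:{G} ∪→ {C,G}; cost 1
[col 0] LOX: children L:{T}, OX:{C,G} ∪→ {C,G,T}; cost 1
[col 0] CLOPX: children CP:{A,G}, LOX:{C,G,T} ∩→ {G}; cost 0
[col 1] CP: children C:{C}, P:{A} ∪→ {A,C}; cost 1
[col 1] OX: children O:{T}, X:{T} ∩→ {T}; cost 0
[col 1] LOX: children L:{T}, OX:{T} ∩→ {T}; cost 0
[col 1] CLOPX: children CP:{A,C}, LOX:{T} ∪→ {A,C,T}; cost 1
[col 2] CP: children C:{A}, P:{A} ∩→ {A}; cost 0
[col 2] OX: children O:{T}, X:{C} ∪→ {C,T}; cost 1
[col 2] LOX: children L:{A}, OX:{C,T} ∪→ {A,C,T}; cost 1
[col 2] CLOPX: children CP:{A}, LOX:{A,C,T} ∩→ {A}; cost 0
per-site changes: [3, 2, 2]; total = 7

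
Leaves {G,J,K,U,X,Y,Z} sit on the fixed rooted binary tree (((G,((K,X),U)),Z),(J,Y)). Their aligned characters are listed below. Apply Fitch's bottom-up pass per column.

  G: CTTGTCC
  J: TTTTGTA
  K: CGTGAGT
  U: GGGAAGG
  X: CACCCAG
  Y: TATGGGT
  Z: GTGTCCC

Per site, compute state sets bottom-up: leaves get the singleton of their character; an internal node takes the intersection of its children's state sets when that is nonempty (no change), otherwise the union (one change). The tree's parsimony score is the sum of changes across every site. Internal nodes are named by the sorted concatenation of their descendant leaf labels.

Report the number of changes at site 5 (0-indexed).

4

site 0, node KX: K={C} ∩ X={C} → {C} (+0)
site 0, node KUX: KX={C} ∪ U={G} → {C,G} (+1)
site 0, node GKUX: G={C} ∩ KUX={C,G} → {C} (+0)
site 0, node GKUXZ: GKUX={C} ∪ Z={G} → {C,G} (+1)
site 0, node JY: J={T} ∩ Y={T} → {T} (+0)
site 0, node GJKUXYZ: GKUXZ={C,G} ∪ JY={T} → {C,G,T} (+1)
site 1, node KX: K={G} ∪ X={A} → {A,G} (+1)
site 1, node KUX: KX={A,G} ∩ U={G} → {G} (+0)
site 1, node GKUX: G={T} ∪ KUX={G} → {G,T} (+1)
site 1, node GKUXZ: GKUX={G,T} ∩ Z={T} → {T} (+0)
site 1, node JY: J={T} ∪ Y={A} → {A,T} (+1)
site 1, node GJKUXYZ: GKUXZ={T} ∩ JY={A,T} → {T} (+0)
site 2, node KX: K={T} ∪ X={C} → {C,T} (+1)
site 2, node KUX: KX={C,T} ∪ U={G} → {C,G,T} (+1)
site 2, node GKUX: G={T} ∩ KUX={C,G,T} → {T} (+0)
site 2, node GKUXZ: GKUX={T} ∪ Z={G} → {G,T} (+1)
site 2, node JY: J={T} ∩ Y={T} → {T} (+0)
site 2, node GJKUXYZ: GKUXZ={G,T} ∩ JY={T} → {T} (+0)
site 3, node KX: K={G} ∪ X={C} → {C,G} (+1)
site 3, node KUX: KX={C,G} ∪ U={A} → {A,C,G} (+1)
site 3, node GKUX: G={G} ∩ KUX={A,C,G} → {G} (+0)
site 3, node GKUXZ: GKUX={G} ∪ Z={T} → {G,T} (+1)
site 3, node JY: J={T} ∪ Y={G} → {G,T} (+1)
site 3, node GJKUXYZ: GKUXZ={G,T} ∩ JY={G,T} → {G,T} (+0)
site 4, node KX: K={A} ∪ X={C} → {A,C} (+1)
site 4, node KUX: KX={A,C} ∩ U={A} → {A} (+0)
site 4, node GKUX: G={T} ∪ KUX={A} → {A,T} (+1)
site 4, node GKUXZ: GKUX={A,T} ∪ Z={C} → {A,C,T} (+1)
site 4, node JY: J={G} ∩ Y={G} → {G} (+0)
site 4, node GJKUXYZ: GKUXZ={A,C,T} ∪ JY={G} → {A,C,G,T} (+1)
site 5, node KX: K={G} ∪ X={A} → {A,G} (+1)
site 5, node KUX: KX={A,G} ∩ U={G} → {G} (+0)
site 5, node GKUX: G={C} ∪ KUX={G} → {C,G} (+1)
site 5, node GKUXZ: GKUX={C,G} ∩ Z={C} → {C} (+0)
site 5, node JY: J={T} ∪ Y={G} → {G,T} (+1)
site 5, node GJKUXYZ: GKUXZ={C} ∪ JY={G,T} → {C,G,T} (+1)
site 6, node KX: K={T} ∪ X={G} → {G,T} (+1)
site 6, node KUX: KX={G,T} ∩ U={G} → {G} (+0)
site 6, node GKUX: G={C} ∪ KUX={G} → {C,G} (+1)
site 6, node GKUXZ: GKUX={C,G} ∩ Z={C} → {C} (+0)
site 6, node JY: J={A} ∪ Y={T} → {A,T} (+1)
site 6, node GJKUXYZ: GKUXZ={C} ∪ JY={A,T} → {A,C,T} (+1)
per-site changes: [3, 3, 3, 4, 4, 4, 4]; total = 25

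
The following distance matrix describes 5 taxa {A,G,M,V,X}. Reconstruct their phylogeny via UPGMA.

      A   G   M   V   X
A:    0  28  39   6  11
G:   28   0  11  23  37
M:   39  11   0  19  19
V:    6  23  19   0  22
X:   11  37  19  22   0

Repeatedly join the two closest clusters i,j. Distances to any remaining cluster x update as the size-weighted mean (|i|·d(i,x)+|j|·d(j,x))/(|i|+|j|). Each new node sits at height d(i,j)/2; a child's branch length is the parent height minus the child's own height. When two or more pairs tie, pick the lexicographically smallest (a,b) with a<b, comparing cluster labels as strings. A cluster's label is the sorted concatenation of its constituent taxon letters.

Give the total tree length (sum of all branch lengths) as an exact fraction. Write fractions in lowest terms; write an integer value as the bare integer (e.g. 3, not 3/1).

177/4

step 1: merge (A,V) at d=6; branch lengths A→3, V→3; new cluster AV
  updated: d(AV,G)=51/2, d(AV,M)=29, d(AV,X)=33/2
step 2: merge (G,M) at d=11; branch lengths G→11/2, M→11/2; new cluster GM
  updated: d(AV,GM)=109/4, d(GM,X)=28
step 3: merge (AV,X) at d=33/2; branch lengths AV→21/4, X→33/4; new cluster AVX
  updated: d(AVX,GM)=55/2
step 4: merge (AVX,GM) at d=55/2; branch lengths AVX→11/2, GM→33/4; new cluster AGMVX
final tree: (((A:3,V:3):21/4,X:33/4):11/2,(G:11/2,M:11/2):33/4)
total length: 177/4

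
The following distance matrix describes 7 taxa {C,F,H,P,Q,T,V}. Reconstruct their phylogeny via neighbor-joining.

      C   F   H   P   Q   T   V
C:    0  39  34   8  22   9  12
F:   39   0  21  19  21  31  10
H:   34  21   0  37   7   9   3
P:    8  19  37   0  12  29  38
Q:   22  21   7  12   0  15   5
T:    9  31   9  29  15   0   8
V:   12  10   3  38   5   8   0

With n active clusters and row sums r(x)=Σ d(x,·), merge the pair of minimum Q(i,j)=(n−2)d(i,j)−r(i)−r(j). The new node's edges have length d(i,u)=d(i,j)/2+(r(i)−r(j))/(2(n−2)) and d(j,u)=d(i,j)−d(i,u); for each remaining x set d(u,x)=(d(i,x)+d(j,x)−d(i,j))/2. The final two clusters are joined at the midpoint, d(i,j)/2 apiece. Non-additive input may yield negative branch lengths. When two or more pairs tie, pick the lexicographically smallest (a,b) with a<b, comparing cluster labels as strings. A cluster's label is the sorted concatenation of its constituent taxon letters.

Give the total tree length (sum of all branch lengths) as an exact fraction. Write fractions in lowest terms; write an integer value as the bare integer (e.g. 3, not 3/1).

iteration 1: select C,P (d=8, Q=-227); attach at lengths (21/10, 59/10); label the merged cluster CP
  updated: d(CP,F)=25, d(CP,H)=63/2, d(CP,Q)=13, d(CP,T)=15, d(CP,V)=21
iteration 2: select CP,T (d=15, Q=-247/2); attach at lengths (175/16, 65/16); label the merged cluster CPT
  updated: d(CPT,F)=41/2, d(CPT,H)=51/4, d(CPT,Q)=13/2, d(CPT,V)=7
iteration 3: select F,V (d=10, Q=-135/2); attach at lengths (155/12, -35/12); label the merged cluster FV
  updated: d(CPT,FV)=35/4, d(FV,H)=7, d(FV,Q)=8
iteration 4: select CPT,Q (d=13/2, Q=-73/2); attach at lengths (39/8, 13/8); label the merged cluster CPQT
  updated: d(CPQT,FV)=41/8, d(CPQT,H)=53/8
iteration 5: select CPQT,FV (d=41/8, Q=-75/4); attach at lengths (19/8, 11/4); label the merged cluster CFPQTV
  updated: d(CFPQTV,H)=17/4
iteration 6: select CFPQTV,H (d=17/4); attach at lengths (17/8, 17/8); label the merged cluster CFHPQTV
final tree: (((((C:21/10,P:59/10):175/16,T:65/16):39/8,Q:13/8):19/8,(F:155/12,V:-35/12):11/4):17/8,H:17/8)
total length: 391/8

391/8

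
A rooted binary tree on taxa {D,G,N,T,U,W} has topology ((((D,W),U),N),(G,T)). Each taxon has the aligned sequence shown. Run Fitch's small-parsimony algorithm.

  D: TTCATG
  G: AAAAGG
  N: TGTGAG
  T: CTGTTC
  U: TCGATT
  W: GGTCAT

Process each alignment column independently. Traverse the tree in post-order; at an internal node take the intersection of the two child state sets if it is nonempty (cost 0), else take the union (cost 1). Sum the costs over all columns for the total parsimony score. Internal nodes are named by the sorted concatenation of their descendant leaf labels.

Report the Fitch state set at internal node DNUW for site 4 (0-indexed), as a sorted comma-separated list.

DW@0: {T} ∪ {G} = {G,T} (union, +1)
DUW@0: {G,T} ∩ {T} = {T} (intersection, +0)
DNUW@0: {T} ∩ {T} = {T} (intersection, +0)
GT@0: {A} ∪ {C} = {A,C} (union, +1)
DGNTUW@0: {T} ∪ {A,C} = {A,C,T} (union, +1)
DW@1: {T} ∪ {G} = {G,T} (union, +1)
DUW@1: {G,T} ∪ {C} = {C,G,T} (union, +1)
DNUW@1: {C,G,T} ∩ {G} = {G} (intersection, +0)
GT@1: {A} ∪ {T} = {A,T} (union, +1)
DGNTUW@1: {G} ∪ {A,T} = {A,G,T} (union, +1)
DW@2: {C} ∪ {T} = {C,T} (union, +1)
DUW@2: {C,T} ∪ {G} = {C,G,T} (union, +1)
DNUW@2: {C,G,T} ∩ {T} = {T} (intersection, +0)
GT@2: {A} ∪ {G} = {A,G} (union, +1)
DGNTUW@2: {T} ∪ {A,G} = {A,G,T} (union, +1)
DW@3: {A} ∪ {C} = {A,C} (union, +1)
DUW@3: {A,C} ∩ {A} = {A} (intersection, +0)
DNUW@3: {A} ∪ {G} = {A,G} (union, +1)
GT@3: {A} ∪ {T} = {A,T} (union, +1)
DGNTUW@3: {A,G} ∩ {A,T} = {A} (intersection, +0)
DW@4: {T} ∪ {A} = {A,T} (union, +1)
DUW@4: {A,T} ∩ {T} = {T} (intersection, +0)
DNUW@4: {T} ∪ {A} = {A,T} (union, +1)
GT@4: {G} ∪ {T} = {G,T} (union, +1)
DGNTUW@4: {A,T} ∩ {G,T} = {T} (intersection, +0)
DW@5: {G} ∪ {T} = {G,T} (union, +1)
DUW@5: {G,T} ∩ {T} = {T} (intersection, +0)
DNUW@5: {T} ∪ {G} = {G,T} (union, +1)
GT@5: {G} ∪ {C} = {C,G} (union, +1)
DGNTUW@5: {G,T} ∩ {C,G} = {G} (intersection, +0)
per-site changes: [3, 4, 4, 3, 3, 3]; total = 20

A,T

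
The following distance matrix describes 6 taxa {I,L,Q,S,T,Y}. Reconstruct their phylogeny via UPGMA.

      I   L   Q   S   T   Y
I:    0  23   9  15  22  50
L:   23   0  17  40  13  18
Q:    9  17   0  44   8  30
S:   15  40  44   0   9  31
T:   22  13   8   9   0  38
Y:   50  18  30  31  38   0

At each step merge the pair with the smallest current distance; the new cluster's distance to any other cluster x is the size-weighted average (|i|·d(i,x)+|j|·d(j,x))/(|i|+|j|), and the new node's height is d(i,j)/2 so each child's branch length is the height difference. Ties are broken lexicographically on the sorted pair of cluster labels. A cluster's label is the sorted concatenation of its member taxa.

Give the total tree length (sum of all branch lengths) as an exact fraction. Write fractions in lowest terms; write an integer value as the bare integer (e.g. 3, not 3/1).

1293/20

iteration 1: select Q,T (d=8); attach at lengths (4, 4); label the merged cluster QT
  updated: d(I,QT)=31/2, d(L,QT)=15, d(QT,S)=53/2, d(QT,Y)=34
iteration 2: select I,S (d=15); attach at lengths (15/2, 15/2); label the merged cluster IS
  updated: d(IS,L)=63/2, d(IS,QT)=21, d(IS,Y)=81/2
iteration 3: select L,QT (d=15); attach at lengths (15/2, 7/2); label the merged cluster LQT
  updated: d(IS,LQT)=49/2, d(LQT,Y)=86/3
iteration 4: select IS,LQT (d=49/2); attach at lengths (19/4, 19/4); label the merged cluster ILQST
  updated: d(ILQST,Y)=167/5
iteration 5: select ILQST,Y (d=167/5); attach at lengths (89/20, 167/10); label the merged cluster ILQSTY
final tree: (((I:15/2,S:15/2):19/4,(L:15/2,(Q:4,T:4):7/2):19/4):89/20,Y:167/10)
total length: 1293/20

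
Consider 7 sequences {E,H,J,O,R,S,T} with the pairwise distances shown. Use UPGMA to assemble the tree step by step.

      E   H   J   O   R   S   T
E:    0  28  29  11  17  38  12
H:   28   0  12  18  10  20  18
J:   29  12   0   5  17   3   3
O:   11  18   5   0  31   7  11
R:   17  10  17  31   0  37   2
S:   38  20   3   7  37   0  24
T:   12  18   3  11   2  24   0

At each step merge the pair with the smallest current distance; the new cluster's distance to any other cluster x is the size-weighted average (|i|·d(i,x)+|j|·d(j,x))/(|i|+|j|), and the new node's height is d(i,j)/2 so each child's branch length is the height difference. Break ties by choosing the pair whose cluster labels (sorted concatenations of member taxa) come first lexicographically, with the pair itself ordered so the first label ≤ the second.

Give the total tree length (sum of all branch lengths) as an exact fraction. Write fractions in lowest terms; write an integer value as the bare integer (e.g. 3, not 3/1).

1. join R+T (d=2) ⇒ RT; edges |R|=1, |T|=1
  updated: d(E,RT)=29/2, d(H,RT)=14, d(J,RT)=10, d(O,RT)=21, d(RT,S)=61/2
2. join J+S (d=3) ⇒ JS; edges |J|=3/2, |S|=3/2
  updated: d(E,JS)=67/2, d(H,JS)=16, d(JS,O)=6, d(JS,RT)=81/4
3. join JS+O (d=6) ⇒ JOS; edges |JS|=3/2, |O|=3
  updated: d(E,JOS)=26, d(H,JOS)=50/3, d(JOS,RT)=41/2
4. join H+RT (d=14) ⇒ HRT; edges |H|=7, |RT|=6
  updated: d(E,HRT)=19, d(HRT,JOS)=173/9
5. join E+HRT (d=19) ⇒ EHRT; edges |E|=19/2, |HRT|=5/2
  updated: d(EHRT,JOS)=251/12
6. join EHRT+JOS (d=251/12) ⇒ EHJORST; edges |EHRT|=23/24, |JOS|=179/24
final tree: ((E:19/2,(H:7,(R:1,T:1):6):5/2):23/24,((J:3/2,S:3/2):3/2,O:3):179/24)
total length: 515/12

515/12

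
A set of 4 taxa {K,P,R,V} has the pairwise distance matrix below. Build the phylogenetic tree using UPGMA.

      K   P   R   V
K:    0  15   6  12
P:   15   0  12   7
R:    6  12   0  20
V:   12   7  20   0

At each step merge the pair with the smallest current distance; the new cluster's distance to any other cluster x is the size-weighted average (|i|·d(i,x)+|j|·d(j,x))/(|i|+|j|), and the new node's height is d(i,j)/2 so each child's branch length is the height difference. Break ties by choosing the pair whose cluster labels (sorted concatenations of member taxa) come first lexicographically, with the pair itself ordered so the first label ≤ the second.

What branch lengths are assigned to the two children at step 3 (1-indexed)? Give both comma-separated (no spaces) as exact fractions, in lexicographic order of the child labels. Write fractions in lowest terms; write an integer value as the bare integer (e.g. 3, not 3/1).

35/8,31/8

1. join K+R (d=6) ⇒ KR; edges |K|=3, |R|=3
  updated: d(KR,P)=27/2, d(KR,V)=16
2. join P+V (d=7) ⇒ PV; edges |P|=7/2, |V|=7/2
  updated: d(KR,PV)=59/4
3. join KR+PV (d=59/4) ⇒ KPRV; edges |KR|=35/8, |PV|=31/8
final tree: ((K:3,R:3):35/8,(P:7/2,V:7/2):31/8)
total length: 85/4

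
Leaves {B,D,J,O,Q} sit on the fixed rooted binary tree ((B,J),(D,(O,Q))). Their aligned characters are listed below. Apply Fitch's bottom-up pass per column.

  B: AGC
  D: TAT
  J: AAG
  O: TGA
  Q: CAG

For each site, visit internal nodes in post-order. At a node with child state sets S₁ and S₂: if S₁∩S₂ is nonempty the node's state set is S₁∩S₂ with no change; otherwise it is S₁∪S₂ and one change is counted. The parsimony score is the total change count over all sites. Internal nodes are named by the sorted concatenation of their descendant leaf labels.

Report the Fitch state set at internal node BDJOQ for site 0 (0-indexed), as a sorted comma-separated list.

site 0, node BJ: B={A} ∩ J={A} → {A} (+0)
site 0, node OQ: O={T} ∪ Q={C} → {C,T} (+1)
site 0, node DOQ: D={T} ∩ OQ={C,T} → {T} (+0)
site 0, node BDJOQ: BJ={A} ∪ DOQ={T} → {A,T} (+1)
site 1, node BJ: B={G} ∪ J={A} → {A,G} (+1)
site 1, node OQ: O={G} ∪ Q={A} → {A,G} (+1)
site 1, node DOQ: D={A} ∩ OQ={A,G} → {A} (+0)
site 1, node BDJOQ: BJ={A,G} ∩ DOQ={A} → {A} (+0)
site 2, node BJ: B={C} ∪ J={G} → {C,G} (+1)
site 2, node OQ: O={A} ∪ Q={G} → {A,G} (+1)
site 2, node DOQ: D={T} ∪ OQ={A,G} → {A,G,T} (+1)
site 2, node BDJOQ: BJ={C,G} ∩ DOQ={A,G,T} → {G} (+0)
per-site changes: [2, 2, 3]; total = 7

A,T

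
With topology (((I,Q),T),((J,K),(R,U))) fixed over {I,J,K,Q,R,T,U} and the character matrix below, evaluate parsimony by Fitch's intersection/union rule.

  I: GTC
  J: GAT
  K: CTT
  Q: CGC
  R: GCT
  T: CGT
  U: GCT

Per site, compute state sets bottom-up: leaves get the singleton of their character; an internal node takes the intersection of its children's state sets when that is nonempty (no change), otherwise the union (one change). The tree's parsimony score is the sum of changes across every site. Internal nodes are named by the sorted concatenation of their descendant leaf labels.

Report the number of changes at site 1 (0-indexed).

[col 0] IQ: children I:{G}, Q:{C} ∪→ {C,G}; cost 1
[col 0] IQT: children IQ:{C,G}, T:{C} ∩→ {C}; cost 0
[col 0] JK: children J:{G}, K:{C} ∪→ {C,G}; cost 1
[col 0] RU: children R:{G}, U:{G} ∩→ {G}; cost 0
[col 0] JKRU: children JK:{C,G}, RU:{G} ∩→ {G}; cost 0
[col 0] IJKQRTU: children IQT:{C}, JKRU:{G} ∪→ {C,G}; cost 1
[col 1] IQ: children I:{T}, Q:{G} ∪→ {G,T}; cost 1
[col 1] IQT: children IQ:{G,T}, T:{G} ∩→ {G}; cost 0
[col 1] JK: children J:{A}, K:{T} ∪→ {A,T}; cost 1
[col 1] RU: children R:{C}, U:{C} ∩→ {C}; cost 0
[col 1] JKRU: children JK:{A,T}, RU:{C} ∪→ {A,C,T}; cost 1
[col 1] IJKQRTU: children IQT:{G}, JKRU:{A,C,T} ∪→ {A,C,G,T}; cost 1
[col 2] IQ: children I:{C}, Q:{C} ∩→ {C}; cost 0
[col 2] IQT: children IQ:{C}, T:{T} ∪→ {C,T}; cost 1
[col 2] JK: children J:{T}, K:{T} ∩→ {T}; cost 0
[col 2] RU: children R:{T}, U:{T} ∩→ {T}; cost 0
[col 2] JKRU: children JK:{T}, RU:{T} ∩→ {T}; cost 0
[col 2] IJKQRTU: children IQT:{C,T}, JKRU:{T} ∩→ {T}; cost 0
per-site changes: [3, 4, 1]; total = 8

4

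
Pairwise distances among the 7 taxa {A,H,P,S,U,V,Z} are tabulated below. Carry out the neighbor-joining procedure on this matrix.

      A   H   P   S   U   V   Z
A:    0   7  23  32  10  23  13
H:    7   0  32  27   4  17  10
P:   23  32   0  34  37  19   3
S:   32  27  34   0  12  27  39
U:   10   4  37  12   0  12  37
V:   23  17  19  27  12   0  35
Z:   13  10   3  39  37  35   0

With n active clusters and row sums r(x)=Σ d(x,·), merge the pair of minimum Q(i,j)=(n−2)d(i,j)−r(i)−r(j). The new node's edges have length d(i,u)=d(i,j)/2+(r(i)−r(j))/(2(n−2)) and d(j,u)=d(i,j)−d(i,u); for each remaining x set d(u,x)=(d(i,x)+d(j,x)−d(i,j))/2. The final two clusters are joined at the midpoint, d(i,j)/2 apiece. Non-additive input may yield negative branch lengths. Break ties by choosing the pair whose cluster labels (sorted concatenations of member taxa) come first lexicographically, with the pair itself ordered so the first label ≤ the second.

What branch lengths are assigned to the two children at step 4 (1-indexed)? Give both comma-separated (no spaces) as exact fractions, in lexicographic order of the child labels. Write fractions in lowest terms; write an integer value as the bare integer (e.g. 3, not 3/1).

97/32,431/32

step 1: merge (P,Z) at d=3, Q=-270; branch lengths P→13/5, Z→2/5; new cluster PZ
  updated: d(A,PZ)=33/2, d(H,PZ)=39/2, d(PZ,S)=35, d(PZ,U)=71/2, d(PZ,V)=51/2
step 2: merge (S,U) at d=12, Q=-317/2; branch lengths S→215/16, U→-23/16; new cluster SU
  updated: d(A,SU)=15, d(H,SU)=19/2, d(PZ,SU)=117/4, d(SU,V)=27/2
step 3: merge (SU,V) at d=27/2, Q=-423/4; branch lengths SU→115/24, V→209/24; new cluster SUV
  updated: d(A,SUV)=49/4, d(H,SUV)=13/2, d(PZ,SUV)=165/8
step 4: merge (A,PZ) at d=33/2, Q=-475/8; branch lengths A→97/32, PZ→431/32; new cluster APZ
  updated: d(APZ,H)=5, d(APZ,SUV)=131/16
step 5: merge (APZ,H) at d=5, Q=-315/16; branch lengths APZ→107/32, H→53/32; new cluster AHPZ
  updated: d(AHPZ,SUV)=155/32
step 6: merge (AHPZ,SUV) at d=155/32; branch lengths AHPZ→155/64, SUV→155/64; new cluster AHPSUVZ
final tree: (((A:97/32,(P:13/5,Z:2/5):431/32):107/32,H:53/32):155/64,((S:215/16,U:-23/16):115/24,V:209/24):155/64)
total length: 1755/32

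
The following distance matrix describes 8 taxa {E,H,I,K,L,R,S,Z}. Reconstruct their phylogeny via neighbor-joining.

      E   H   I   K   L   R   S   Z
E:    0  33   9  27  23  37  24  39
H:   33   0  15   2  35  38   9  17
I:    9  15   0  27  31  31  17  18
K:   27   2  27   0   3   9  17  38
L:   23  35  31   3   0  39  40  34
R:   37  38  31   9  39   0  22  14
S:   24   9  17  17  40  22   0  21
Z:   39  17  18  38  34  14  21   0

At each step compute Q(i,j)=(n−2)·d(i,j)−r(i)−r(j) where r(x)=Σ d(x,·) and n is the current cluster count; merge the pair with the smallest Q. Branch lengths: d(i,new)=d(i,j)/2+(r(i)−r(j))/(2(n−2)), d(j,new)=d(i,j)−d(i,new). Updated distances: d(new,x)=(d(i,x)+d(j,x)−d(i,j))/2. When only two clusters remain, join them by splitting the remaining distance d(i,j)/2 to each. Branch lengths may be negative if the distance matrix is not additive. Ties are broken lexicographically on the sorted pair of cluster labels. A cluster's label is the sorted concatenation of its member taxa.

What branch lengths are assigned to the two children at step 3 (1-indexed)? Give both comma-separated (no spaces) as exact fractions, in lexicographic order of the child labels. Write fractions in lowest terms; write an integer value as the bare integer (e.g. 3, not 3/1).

iteration 1: select K,L (d=3, Q=-310); attach at lengths (-16/3, 25/3); label the merged cluster KL
  updated: d(E,KL)=47/2, d(H,KL)=17, d(I,KL)=55/2, d(KL,R)=45/2, d(KL,S)=27, d(KL,Z)=69/2
iteration 2: select E,I (d=9, Q=-238); attach at lengths (93/10, -3/10); label the merged cluster EI
  updated: d(EI,H)=39/2, d(EI,KL)=21, d(EI,R)=59/2, d(EI,S)=16, d(EI,Z)=24
iteration 3: select R,Z (d=14, Q=-361/2); attach at lengths (143/16, 81/16); label the merged cluster RZ
  updated: d(EI,RZ)=79/4, d(H,RZ)=41/2, d(KL,RZ)=43/2, d(RZ,S)=29/2
iteration 4: select H,S (d=9, Q=-211/2); attach at lengths (53/12, 55/12); label the merged cluster HS
  updated: d(EI,HS)=53/4, d(HS,KL)=35/2, d(HS,RZ)=13
iteration 5: select EI,KL (d=21, Q=-72); attach at lengths (9, 12); label the merged cluster EIKL
  updated: d(EIKL,HS)=39/8, d(EIKL,RZ)=81/8
iteration 6: select EIKL,HS (d=39/8, Q=-28); attach at lengths (1, 31/8); label the merged cluster EHIKLS
  updated: d(EHIKLS,RZ)=73/8
iteration 7: select EHIKLS,RZ (d=73/8); attach at lengths (73/16, 73/16); label the merged cluster EHIKLRSZ
final tree: ((((E:93/10,I:-3/10):9,(K:-16/3,L:25/3):12):1,(H:53/12,S:55/12):31/8):73/16,(R:143/16,Z:81/16):73/16)
total length: 70

143/16,81/16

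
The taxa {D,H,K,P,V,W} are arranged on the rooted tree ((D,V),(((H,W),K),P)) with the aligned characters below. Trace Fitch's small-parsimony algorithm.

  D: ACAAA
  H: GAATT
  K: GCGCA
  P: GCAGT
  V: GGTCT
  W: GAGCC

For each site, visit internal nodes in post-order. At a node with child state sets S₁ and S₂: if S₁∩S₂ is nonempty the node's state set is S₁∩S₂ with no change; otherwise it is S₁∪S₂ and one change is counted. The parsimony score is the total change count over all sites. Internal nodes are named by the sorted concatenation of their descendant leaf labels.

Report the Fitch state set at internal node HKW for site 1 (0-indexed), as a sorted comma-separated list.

A,C

site 0, node DV: D={A} ∪ V={G} → {A,G} (+1)
site 0, node HW: H={G} ∩ W={G} → {G} (+0)
site 0, node HKW: HW={G} ∩ K={G} → {G} (+0)
site 0, node HKPW: HKW={G} ∩ P={G} → {G} (+0)
site 0, node DHKPVW: DV={A,G} ∩ HKPW={G} → {G} (+0)
site 1, node DV: D={C} ∪ V={G} → {C,G} (+1)
site 1, node HW: H={A} ∩ W={A} → {A} (+0)
site 1, node HKW: HW={A} ∪ K={C} → {A,C} (+1)
site 1, node HKPW: HKW={A,C} ∩ P={C} → {C} (+0)
site 1, node DHKPVW: DV={C,G} ∩ HKPW={C} → {C} (+0)
site 2, node DV: D={A} ∪ V={T} → {A,T} (+1)
site 2, node HW: H={A} ∪ W={G} → {A,G} (+1)
site 2, node HKW: HW={A,G} ∩ K={G} → {G} (+0)
site 2, node HKPW: HKW={G} ∪ P={A} → {A,G} (+1)
site 2, node DHKPVW: DV={A,T} ∩ HKPW={A,G} → {A} (+0)
site 3, node DV: D={A} ∪ V={C} → {A,C} (+1)
site 3, node HW: H={T} ∪ W={C} → {C,T} (+1)
site 3, node HKW: HW={C,T} ∩ K={C} → {C} (+0)
site 3, node HKPW: HKW={C} ∪ P={G} → {C,G} (+1)
site 3, node DHKPVW: DV={A,C} ∩ HKPW={C,G} → {C} (+0)
site 4, node DV: D={A} ∪ V={T} → {A,T} (+1)
site 4, node HW: H={T} ∪ W={C} → {C,T} (+1)
site 4, node HKW: HW={C,T} ∪ K={A} → {A,C,T} (+1)
site 4, node HKPW: HKW={A,C,T} ∩ P={T} → {T} (+0)
site 4, node DHKPVW: DV={A,T} ∩ HKPW={T} → {T} (+0)
per-site changes: [1, 2, 3, 3, 3]; total = 12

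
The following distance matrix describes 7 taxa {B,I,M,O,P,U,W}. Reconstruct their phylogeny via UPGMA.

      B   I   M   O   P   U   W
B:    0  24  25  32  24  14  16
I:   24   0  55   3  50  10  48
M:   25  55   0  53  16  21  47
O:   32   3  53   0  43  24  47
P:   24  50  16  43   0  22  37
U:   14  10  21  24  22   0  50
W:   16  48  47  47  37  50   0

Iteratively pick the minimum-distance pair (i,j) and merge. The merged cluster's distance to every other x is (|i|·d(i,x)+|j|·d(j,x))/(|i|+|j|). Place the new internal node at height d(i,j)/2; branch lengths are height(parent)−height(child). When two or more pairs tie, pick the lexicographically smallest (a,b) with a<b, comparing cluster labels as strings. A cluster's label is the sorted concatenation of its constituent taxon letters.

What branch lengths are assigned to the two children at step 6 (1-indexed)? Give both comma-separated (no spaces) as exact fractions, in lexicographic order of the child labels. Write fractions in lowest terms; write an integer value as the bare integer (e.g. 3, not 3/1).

101/48,245/12

step 1: merge (I,O) at d=3; branch lengths I→3/2, O→3/2; new cluster IO
  updated: d(B,IO)=28, d(IO,M)=54, d(IO,P)=93/2, d(IO,U)=17, d(IO,W)=95/2
step 2: merge (B,U) at d=14; branch lengths B→7, U→7; new cluster BU
  updated: d(BU,IO)=45/2, d(BU,M)=23, d(BU,P)=23, d(BU,W)=33
step 3: merge (M,P) at d=16; branch lengths M→8, P→8; new cluster MP
  updated: d(BU,MP)=23, d(IO,MP)=201/4, d(MP,W)=42
step 4: merge (BU,IO) at d=45/2; branch lengths BU→17/4, IO→39/4; new cluster BIOU
  updated: d(BIOU,MP)=293/8, d(BIOU,W)=161/4
step 5: merge (BIOU,MP) at d=293/8; branch lengths BIOU→113/16, MP→165/16; new cluster BIMOPU
  updated: d(BIMOPU,W)=245/6
step 6: merge (BIMOPU,W) at d=245/6; branch lengths BIMOPU→101/48, W→245/12; new cluster BIMOPUW
final tree: ((((B:7,U:7):17/4,(I:3/2,O:3/2):39/4):113/16,(M:8,P:8):165/16):101/48,W:245/12)
total length: 4171/48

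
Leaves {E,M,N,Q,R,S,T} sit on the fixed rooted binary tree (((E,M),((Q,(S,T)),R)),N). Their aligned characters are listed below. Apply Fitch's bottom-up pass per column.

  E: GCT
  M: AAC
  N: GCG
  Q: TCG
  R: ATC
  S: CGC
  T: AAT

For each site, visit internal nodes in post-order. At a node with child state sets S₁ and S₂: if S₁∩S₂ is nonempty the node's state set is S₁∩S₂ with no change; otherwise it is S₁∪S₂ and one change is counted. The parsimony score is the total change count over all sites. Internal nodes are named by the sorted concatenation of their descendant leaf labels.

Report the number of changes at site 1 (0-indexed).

[col 0] EM: children E:{G}, M:{A} ∪→ {A,G}; cost 1
[col 0] ST: children S:{C}, T:{A} ∪→ {A,C}; cost 1
[col 0] QST: children Q:{T}, ST:{A,C} ∪→ {A,C,T}; cost 1
[col 0] QRST: children QST:{A,C,T}, R:{A} ∩→ {A}; cost 0
[col 0] EMQRST: children EM:{A,G}, QRST:{A} ∩→ {A}; cost 0
[col 0] EMNQRST: children EMQRST:{A}, N:{G} ∪→ {A,G}; cost 1
[col 1] EM: children E:{C}, M:{A} ∪→ {A,C}; cost 1
[col 1] ST: children S:{G}, T:{A} ∪→ {A,G}; cost 1
[col 1] QST: children Q:{C}, ST:{A,G} ∪→ {A,C,G}; cost 1
[col 1] QRST: children QST:{A,C,G}, R:{T} ∪→ {A,C,G,T}; cost 1
[col 1] EMQRST: children EM:{A,C}, QRST:{A,C,G,T} ∩→ {A,C}; cost 0
[col 1] EMNQRST: children EMQRST:{A,C}, N:{C} ∩→ {C}; cost 0
[col 2] EM: children E:{T}, M:{C} ∪→ {C,T}; cost 1
[col 2] ST: children S:{C}, T:{T} ∪→ {C,T}; cost 1
[col 2] QST: children Q:{G}, ST:{C,T} ∪→ {C,G,T}; cost 1
[col 2] QRST: children QST:{C,G,T}, R:{C} ∩→ {C}; cost 0
[col 2] EMQRST: children EM:{C,T}, QRST:{C} ∩→ {C}; cost 0
[col 2] EMNQRST: children EMQRST:{C}, N:{G} ∪→ {C,G}; cost 1
per-site changes: [4, 4, 4]; total = 12

4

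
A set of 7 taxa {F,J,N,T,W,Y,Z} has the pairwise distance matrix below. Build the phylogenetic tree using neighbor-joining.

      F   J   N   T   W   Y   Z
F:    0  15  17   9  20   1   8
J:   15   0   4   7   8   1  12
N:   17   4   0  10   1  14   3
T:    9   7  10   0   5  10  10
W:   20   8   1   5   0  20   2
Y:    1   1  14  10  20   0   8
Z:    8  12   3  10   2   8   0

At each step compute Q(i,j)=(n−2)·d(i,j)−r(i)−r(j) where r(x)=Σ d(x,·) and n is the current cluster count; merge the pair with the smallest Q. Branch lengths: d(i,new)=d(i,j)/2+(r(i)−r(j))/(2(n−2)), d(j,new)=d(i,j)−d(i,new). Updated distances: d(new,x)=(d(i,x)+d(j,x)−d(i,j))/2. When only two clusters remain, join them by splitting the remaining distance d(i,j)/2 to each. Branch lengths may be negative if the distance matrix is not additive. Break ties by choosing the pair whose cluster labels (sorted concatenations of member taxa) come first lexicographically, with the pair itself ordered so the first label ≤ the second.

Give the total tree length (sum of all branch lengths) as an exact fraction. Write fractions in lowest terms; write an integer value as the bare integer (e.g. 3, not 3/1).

647/32

1. join F+Y (d=1, Q=-119) ⇒ FY; edges |F|=21/10, |Y|=-11/10
  updated: d(FY,J)=15/2, d(FY,N)=15, d(FY,T)=9, d(FY,W)=39/2, d(FY,Z)=15/2
2. join FY+J (d=15/2, Q=-67) ⇒ FJY; edges |FY|=25/4, |J|=5/4
  updated: d(FJY,N)=23/4, d(FJY,T)=17/4, d(FJY,W)=10, d(FJY,Z)=6
3. join FJY+T (d=17/4, Q=-85/2) ⇒ FJTY; edges |FJY|=19/12, |T|=8/3
  updated: d(FJTY,N)=23/4, d(FJTY,W)=43/8, d(FJTY,Z)=47/8
4. join FJTY+Z (d=47/8, Q=-129/8) ⇒ FJTYZ; edges |FJTY|=143/32, |Z|=45/32
  updated: d(FJTYZ,N)=23/16, d(FJTYZ,W)=3/4
5. join FJTYZ+N (d=23/16, Q=-51/16) ⇒ FJNTYZ; edges |FJTYZ|=19/32, |N|=27/32
  updated: d(FJNTYZ,W)=5/32
6. join FJNTYZ+W (d=5/32) ⇒ FJNTWYZ; edges |FJNTYZ|=5/64, |W|=5/64
final tree: ((((((F:21/10,Y:-11/10):25/4,J:5/4):19/12,T:8/3):143/32,Z:45/32):19/32,N:27/32):5/64,W:5/64)
total length: 647/32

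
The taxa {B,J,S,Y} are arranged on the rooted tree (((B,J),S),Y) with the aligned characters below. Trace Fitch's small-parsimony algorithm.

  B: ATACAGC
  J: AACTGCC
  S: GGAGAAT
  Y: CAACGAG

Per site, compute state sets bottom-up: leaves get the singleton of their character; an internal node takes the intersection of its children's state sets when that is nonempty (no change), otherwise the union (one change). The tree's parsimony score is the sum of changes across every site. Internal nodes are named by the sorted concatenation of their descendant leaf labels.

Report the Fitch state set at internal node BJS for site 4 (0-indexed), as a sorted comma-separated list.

site 0, node BJ: B={A} ∩ J={A} → {A} (+0)
site 0, node BJS: BJ={A} ∪ S={G} → {A,G} (+1)
site 0, node BJSY: BJS={A,G} ∪ Y={C} → {A,C,G} (+1)
site 1, node BJ: B={T} ∪ J={A} → {A,T} (+1)
site 1, node BJS: BJ={A,T} ∪ S={G} → {A,G,T} (+1)
site 1, node BJSY: BJS={A,G,T} ∩ Y={A} → {A} (+0)
site 2, node BJ: B={A} ∪ J={C} → {A,C} (+1)
site 2, node BJS: BJ={A,C} ∩ S={A} → {A} (+0)
site 2, node BJSY: BJS={A} ∩ Y={A} → {A} (+0)
site 3, node BJ: B={C} ∪ J={T} → {C,T} (+1)
site 3, node BJS: BJ={C,T} ∪ S={G} → {C,G,T} (+1)
site 3, node BJSY: BJS={C,G,T} ∩ Y={C} → {C} (+0)
site 4, node BJ: B={A} ∪ J={G} → {A,G} (+1)
site 4, node BJS: BJ={A,G} ∩ S={A} → {A} (+0)
site 4, node BJSY: BJS={A} ∪ Y={G} → {A,G} (+1)
site 5, node BJ: B={G} ∪ J={C} → {C,G} (+1)
site 5, node BJS: BJ={C,G} ∪ S={A} → {A,C,G} (+1)
site 5, node BJSY: BJS={A,C,G} ∩ Y={A} → {A} (+0)
site 6, node BJ: B={C} ∩ J={C} → {C} (+0)
site 6, node BJS: BJ={C} ∪ S={T} → {C,T} (+1)
site 6, node BJSY: BJS={C,T} ∪ Y={G} → {C,G,T} (+1)
per-site changes: [2, 2, 1, 2, 2, 2, 2]; total = 13

A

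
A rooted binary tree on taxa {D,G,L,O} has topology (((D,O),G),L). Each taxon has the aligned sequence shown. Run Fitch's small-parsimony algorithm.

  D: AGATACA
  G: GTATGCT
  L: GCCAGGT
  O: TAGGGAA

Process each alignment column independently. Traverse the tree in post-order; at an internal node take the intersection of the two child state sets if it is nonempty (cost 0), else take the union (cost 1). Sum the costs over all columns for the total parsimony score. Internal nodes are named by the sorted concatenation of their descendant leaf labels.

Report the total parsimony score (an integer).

13

site 0, node DO: D={A} ∪ O={T} → {A,T} (+1)
site 0, node DGO: DO={A,T} ∪ G={G} → {A,G,T} (+1)
site 0, node DGLO: DGO={A,G,T} ∩ L={G} → {G} (+0)
site 1, node DO: D={G} ∪ O={A} → {A,G} (+1)
site 1, node DGO: DO={A,G} ∪ G={T} → {A,G,T} (+1)
site 1, node DGLO: DGO={A,G,T} ∪ L={C} → {A,C,G,T} (+1)
site 2, node DO: D={A} ∪ O={G} → {A,G} (+1)
site 2, node DGO: DO={A,G} ∩ G={A} → {A} (+0)
site 2, node DGLO: DGO={A} ∪ L={C} → {A,C} (+1)
site 3, node DO: D={T} ∪ O={G} → {G,T} (+1)
site 3, node DGO: DO={G,T} ∩ G={T} → {T} (+0)
site 3, node DGLO: DGO={T} ∪ L={A} → {A,T} (+1)
site 4, node DO: D={A} ∪ O={G} → {A,G} (+1)
site 4, node DGO: DO={A,G} ∩ G={G} → {G} (+0)
site 4, node DGLO: DGO={G} ∩ L={G} → {G} (+0)
site 5, node DO: D={C} ∪ O={A} → {A,C} (+1)
site 5, node DGO: DO={A,C} ∩ G={C} → {C} (+0)
site 5, node DGLO: DGO={C} ∪ L={G} → {C,G} (+1)
site 6, node DO: D={A} ∩ O={A} → {A} (+0)
site 6, node DGO: DO={A} ∪ G={T} → {A,T} (+1)
site 6, node DGLO: DGO={A,T} ∩ L={T} → {T} (+0)
per-site changes: [2, 3, 2, 2, 1, 2, 1]; total = 13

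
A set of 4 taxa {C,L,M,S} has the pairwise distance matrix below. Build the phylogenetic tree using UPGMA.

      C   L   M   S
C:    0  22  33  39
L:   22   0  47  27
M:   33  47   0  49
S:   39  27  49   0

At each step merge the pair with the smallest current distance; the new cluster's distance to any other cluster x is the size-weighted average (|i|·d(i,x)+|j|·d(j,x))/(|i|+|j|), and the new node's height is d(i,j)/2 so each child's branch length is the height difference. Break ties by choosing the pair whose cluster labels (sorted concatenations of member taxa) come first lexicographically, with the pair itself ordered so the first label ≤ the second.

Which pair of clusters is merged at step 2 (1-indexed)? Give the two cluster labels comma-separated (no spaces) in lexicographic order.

CL,S

step 1: merge (C,L) at d=22; branch lengths C→11, L→11; new cluster CL
  updated: d(CL,M)=40, d(CL,S)=33
step 2: merge (CL,S) at d=33; branch lengths CL→11/2, S→33/2; new cluster CLS
  updated: d(CLS,M)=43
step 3: merge (CLS,M) at d=43; branch lengths CLS→5, M→43/2; new cluster CLMS
final tree: (((C:11,L:11):11/2,S:33/2):5,M:43/2)
total length: 141/2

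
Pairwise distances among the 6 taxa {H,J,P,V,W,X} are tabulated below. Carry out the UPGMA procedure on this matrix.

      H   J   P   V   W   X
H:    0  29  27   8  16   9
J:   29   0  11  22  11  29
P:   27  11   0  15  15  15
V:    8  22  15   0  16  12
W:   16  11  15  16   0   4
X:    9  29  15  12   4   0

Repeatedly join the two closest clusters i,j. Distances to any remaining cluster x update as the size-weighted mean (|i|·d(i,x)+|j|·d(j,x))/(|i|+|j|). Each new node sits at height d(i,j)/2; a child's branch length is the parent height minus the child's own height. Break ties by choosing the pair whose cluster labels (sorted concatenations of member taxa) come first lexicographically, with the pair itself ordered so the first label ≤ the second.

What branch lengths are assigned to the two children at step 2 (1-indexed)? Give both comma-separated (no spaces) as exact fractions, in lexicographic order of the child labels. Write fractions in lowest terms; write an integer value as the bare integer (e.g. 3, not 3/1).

4,4

step 1: merge (W,X) at d=4; branch lengths W→2, X→2; new cluster WX
  updated: d(H,WX)=25/2, d(J,WX)=20, d(P,WX)=15, d(V,WX)=14
step 2: merge (H,V) at d=8; branch lengths H→4, V→4; new cluster HV
  updated: d(HV,J)=51/2, d(HV,P)=21, d(HV,WX)=53/4
step 3: merge (J,P) at d=11; branch lengths J→11/2, P→11/2; new cluster JP
  updated: d(HV,JP)=93/4, d(JP,WX)=35/2
step 4: merge (HV,WX) at d=53/4; branch lengths HV→21/8, WX→37/8; new cluster HVWX
  updated: d(HVWX,JP)=163/8
step 5: merge (HVWX,JP) at d=163/8; branch lengths HVWX→57/16, JP→75/16; new cluster HJPVWX
final tree: (((H:4,V:4):21/8,(W:2,X:2):37/8):57/16,(J:11/2,P:11/2):75/16)
total length: 77/2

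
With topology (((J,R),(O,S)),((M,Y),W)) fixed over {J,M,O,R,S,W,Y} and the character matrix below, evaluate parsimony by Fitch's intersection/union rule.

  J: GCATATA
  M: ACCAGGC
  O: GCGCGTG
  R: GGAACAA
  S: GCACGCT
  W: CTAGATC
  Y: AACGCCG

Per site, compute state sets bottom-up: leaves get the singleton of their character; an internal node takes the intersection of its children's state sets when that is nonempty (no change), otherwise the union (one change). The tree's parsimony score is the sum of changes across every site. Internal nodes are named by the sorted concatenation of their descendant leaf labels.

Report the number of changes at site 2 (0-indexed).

site 0, node JR: J={G} ∩ R={G} → {G} (+0)
site 0, node OS: O={G} ∩ S={G} → {G} (+0)
site 0, node JORS: JR={G} ∩ OS={G} → {G} (+0)
site 0, node MY: M={A} ∩ Y={A} → {A} (+0)
site 0, node MWY: MY={A} ∪ W={C} → {A,C} (+1)
site 0, node JMORSWY: JORS={G} ∪ MWY={A,C} → {A,C,G} (+1)
site 1, node JR: J={C} ∪ R={G} → {C,G} (+1)
site 1, node OS: O={C} ∩ S={C} → {C} (+0)
site 1, node JORS: JR={C,G} ∩ OS={C} → {C} (+0)
site 1, node MY: M={C} ∪ Y={A} → {A,C} (+1)
site 1, node MWY: MY={A,C} ∪ W={T} → {A,C,T} (+1)
site 1, node JMORSWY: JORS={C} ∩ MWY={A,C,T} → {C} (+0)
site 2, node JR: J={A} ∩ R={A} → {A} (+0)
site 2, node OS: O={G} ∪ S={A} → {A,G} (+1)
site 2, node JORS: JR={A} ∩ OS={A,G} → {A} (+0)
site 2, node MY: M={C} ∩ Y={C} → {C} (+0)
site 2, node MWY: MY={C} ∪ W={A} → {A,C} (+1)
site 2, node JMORSWY: JORS={A} ∩ MWY={A,C} → {A} (+0)
site 3, node JR: J={T} ∪ R={A} → {A,T} (+1)
site 3, node OS: O={C} ∩ S={C} → {C} (+0)
site 3, node JORS: JR={A,T} ∪ OS={C} → {A,C,T} (+1)
site 3, node MY: M={A} ∪ Y={G} → {A,G} (+1)
site 3, node MWY: MY={A,G} ∩ W={G} → {G} (+0)
site 3, node JMORSWY: JORS={A,C,T} ∪ MWY={G} → {A,C,G,T} (+1)
site 4, node JR: J={A} ∪ R={C} → {A,C} (+1)
site 4, node OS: O={G} ∩ S={G} → {G} (+0)
site 4, node JORS: JR={A,C} ∪ OS={G} → {A,C,G} (+1)
site 4, node MY: M={G} ∪ Y={C} → {C,G} (+1)
site 4, node MWY: MY={C,G} ∪ W={A} → {A,C,G} (+1)
site 4, node JMORSWY: JORS={A,C,G} ∩ MWY={A,C,G} → {A,C,G} (+0)
site 5, node JR: J={T} ∪ R={A} → {A,T} (+1)
site 5, node OS: O={T} ∪ S={C} → {C,T} (+1)
site 5, node JORS: JR={A,T} ∩ OS={C,T} → {T} (+0)
site 5, node MY: M={G} ∪ Y={C} → {C,G} (+1)
site 5, node MWY: MY={C,G} ∪ W={T} → {C,G,T} (+1)
site 5, node JMORSWY: JORS={T} ∩ MWY={C,G,T} → {T} (+0)
site 6, node JR: J={A} ∩ R={A} → {A} (+0)
site 6, node OS: O={G} ∪ S={T} → {G,T} (+1)
site 6, node JORS: JR={A} ∪ OS={G,T} → {A,G,T} (+1)
site 6, node MY: M={C} ∪ Y={G} → {C,G} (+1)
site 6, node MWY: MY={C,G} ∩ W={C} → {C} (+0)
site 6, node JMORSWY: JORS={A,G,T} ∪ MWY={C} → {A,C,G,T} (+1)
per-site changes: [2, 3, 2, 4, 4, 4, 4]; total = 23

2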